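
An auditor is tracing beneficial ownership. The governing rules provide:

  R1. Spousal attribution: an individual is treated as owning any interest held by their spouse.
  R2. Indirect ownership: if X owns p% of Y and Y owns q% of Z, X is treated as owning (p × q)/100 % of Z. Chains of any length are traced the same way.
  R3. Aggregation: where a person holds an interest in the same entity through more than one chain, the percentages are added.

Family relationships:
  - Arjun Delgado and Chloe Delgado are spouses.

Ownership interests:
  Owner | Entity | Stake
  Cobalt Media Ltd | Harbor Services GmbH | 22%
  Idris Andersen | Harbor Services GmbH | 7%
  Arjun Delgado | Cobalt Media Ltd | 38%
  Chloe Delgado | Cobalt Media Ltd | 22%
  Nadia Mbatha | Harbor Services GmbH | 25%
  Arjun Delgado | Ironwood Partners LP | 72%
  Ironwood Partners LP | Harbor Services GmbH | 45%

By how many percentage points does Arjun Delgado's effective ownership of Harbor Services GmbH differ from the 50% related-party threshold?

4.4

By spousal attribution (R1), Arjun Delgado is treated as also owning Chloe Delgado's interest in Cobalt Media Ltd, giving 38% + 22% = 60%.
Chain via Ironwood Partners LP (R2): 72% × 45% = 32.4% of Harbor Services GmbH.
Chain via Cobalt Media Ltd (R2): 60% × 22% = 13.2% of Harbor Services GmbH.
Aggregating (R3): 32.4% + 13.2% = 45.6%.
45.6% falls short of the 50% threshold by 4.4 percentage points.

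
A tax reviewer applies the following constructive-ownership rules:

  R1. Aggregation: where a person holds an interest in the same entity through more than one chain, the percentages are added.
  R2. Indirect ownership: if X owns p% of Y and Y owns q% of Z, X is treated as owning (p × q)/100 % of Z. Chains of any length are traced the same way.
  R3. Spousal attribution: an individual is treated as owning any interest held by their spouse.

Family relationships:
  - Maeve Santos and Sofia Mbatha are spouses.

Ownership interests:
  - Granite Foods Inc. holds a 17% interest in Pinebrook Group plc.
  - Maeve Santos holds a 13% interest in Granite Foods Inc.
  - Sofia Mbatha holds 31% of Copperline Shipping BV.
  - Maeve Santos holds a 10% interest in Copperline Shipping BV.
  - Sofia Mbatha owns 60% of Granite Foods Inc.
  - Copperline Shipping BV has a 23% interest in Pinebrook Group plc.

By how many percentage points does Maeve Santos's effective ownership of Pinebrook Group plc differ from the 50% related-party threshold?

By spousal attribution (R3), Maeve Santos is treated as also owning Sofia Mbatha's interest in Copperline Shipping BV, giving 10% + 31% = 41%.
By spousal attribution (R3), Maeve Santos is treated as also owning Sofia Mbatha's interest in Granite Foods Inc, giving 13% + 60% = 73%.
Chain via Copperline Shipping BV (R2): 41% × 23% = 9.43% of Pinebrook Group plc.
Chain via Granite Foods Inc. (R2): 73% × 17% = 12.41% of Pinebrook Group plc.
Aggregating (R1): 9.43% + 12.41% = 21.84%.
21.84% falls short of the 50% threshold by 28.16 percentage points.

28.16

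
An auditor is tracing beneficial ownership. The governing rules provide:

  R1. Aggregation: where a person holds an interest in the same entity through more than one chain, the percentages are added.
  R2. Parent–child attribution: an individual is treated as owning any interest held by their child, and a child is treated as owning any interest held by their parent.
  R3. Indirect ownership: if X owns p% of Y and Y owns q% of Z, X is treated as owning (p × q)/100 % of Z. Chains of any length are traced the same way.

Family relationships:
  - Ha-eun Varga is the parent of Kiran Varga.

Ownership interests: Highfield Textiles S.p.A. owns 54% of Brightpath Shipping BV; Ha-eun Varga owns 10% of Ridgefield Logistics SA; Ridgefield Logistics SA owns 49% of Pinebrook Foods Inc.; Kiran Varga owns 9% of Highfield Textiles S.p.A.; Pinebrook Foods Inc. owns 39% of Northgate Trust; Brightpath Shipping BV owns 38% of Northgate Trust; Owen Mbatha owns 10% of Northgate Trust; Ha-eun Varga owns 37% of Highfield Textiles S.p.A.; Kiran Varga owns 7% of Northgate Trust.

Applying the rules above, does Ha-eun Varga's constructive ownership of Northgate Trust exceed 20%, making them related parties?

No

By parent–child attribution (R2), Ha-eun Varga is treated as also owning Kiran Varga's interest in Highfield Textiles S.p.A, giving 37% + 9% = 46%.
By parent–child attribution (R2), Ha-eun Varga is treated as owning Kiran Varga's 7% interest in Northgate Trust.
Chain via Highfield Textiles S.p.A. → Brightpath Shipping BV (R3): 46% × 54% × 38% = 9.4392% of Northgate Trust.
Chain via Ridgefield Logistics SA → Pinebrook Foods Inc. (R3): 10% × 49% × 39% = 1.911% of Northgate Trust.
Direct interest in Northgate Trust: 7%.
Aggregating (R1): 9.4392% + 1.911% + 7% = 18.3502%.
18.3502% does not exceed the 20% threshold, so Ha-eun is not a related party to Northgate Trust.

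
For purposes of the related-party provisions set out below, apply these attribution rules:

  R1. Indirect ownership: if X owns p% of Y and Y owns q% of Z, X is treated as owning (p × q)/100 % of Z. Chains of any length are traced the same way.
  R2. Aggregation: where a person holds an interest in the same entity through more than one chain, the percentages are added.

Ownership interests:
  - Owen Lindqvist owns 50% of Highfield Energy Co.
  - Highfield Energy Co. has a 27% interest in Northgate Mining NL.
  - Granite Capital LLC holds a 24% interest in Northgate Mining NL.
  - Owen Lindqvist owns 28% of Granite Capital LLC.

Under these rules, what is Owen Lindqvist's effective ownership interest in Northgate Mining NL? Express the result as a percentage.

20.22%

Chain via Granite Capital LLC (R1): 28% × 24% = 6.72% of Northgate Mining NL.
Chain via Highfield Energy Co. (R1): 50% × 27% = 13.5% of Northgate Mining NL.
Aggregating (R2): 6.72% + 13.5% = 20.22%.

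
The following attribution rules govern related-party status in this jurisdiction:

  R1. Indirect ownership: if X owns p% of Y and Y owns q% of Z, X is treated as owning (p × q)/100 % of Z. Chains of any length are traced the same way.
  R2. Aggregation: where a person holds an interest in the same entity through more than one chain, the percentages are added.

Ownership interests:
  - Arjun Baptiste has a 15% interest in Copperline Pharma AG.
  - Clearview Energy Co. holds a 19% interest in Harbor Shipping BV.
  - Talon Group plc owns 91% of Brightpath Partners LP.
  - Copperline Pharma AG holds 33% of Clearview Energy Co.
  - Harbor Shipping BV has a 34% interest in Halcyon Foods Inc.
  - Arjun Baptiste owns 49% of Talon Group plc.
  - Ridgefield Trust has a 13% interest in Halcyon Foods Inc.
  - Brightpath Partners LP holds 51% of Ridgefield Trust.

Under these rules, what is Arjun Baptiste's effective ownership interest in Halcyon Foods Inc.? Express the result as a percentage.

Chain via Talon Group plc → Brightpath Partners LP → Ridgefield Trust (R1): 49% × 91% × 51% × 13% = 2.956317% of Halcyon Foods Inc.
Chain via Copperline Pharma AG → Clearview Energy Co. → Harbor Shipping BV (R1): 15% × 33% × 19% × 34% = 0.31977% of Halcyon Foods Inc.
Aggregating (R2): 2.956317% + 0.31977% = 3.276087%.

3.276087%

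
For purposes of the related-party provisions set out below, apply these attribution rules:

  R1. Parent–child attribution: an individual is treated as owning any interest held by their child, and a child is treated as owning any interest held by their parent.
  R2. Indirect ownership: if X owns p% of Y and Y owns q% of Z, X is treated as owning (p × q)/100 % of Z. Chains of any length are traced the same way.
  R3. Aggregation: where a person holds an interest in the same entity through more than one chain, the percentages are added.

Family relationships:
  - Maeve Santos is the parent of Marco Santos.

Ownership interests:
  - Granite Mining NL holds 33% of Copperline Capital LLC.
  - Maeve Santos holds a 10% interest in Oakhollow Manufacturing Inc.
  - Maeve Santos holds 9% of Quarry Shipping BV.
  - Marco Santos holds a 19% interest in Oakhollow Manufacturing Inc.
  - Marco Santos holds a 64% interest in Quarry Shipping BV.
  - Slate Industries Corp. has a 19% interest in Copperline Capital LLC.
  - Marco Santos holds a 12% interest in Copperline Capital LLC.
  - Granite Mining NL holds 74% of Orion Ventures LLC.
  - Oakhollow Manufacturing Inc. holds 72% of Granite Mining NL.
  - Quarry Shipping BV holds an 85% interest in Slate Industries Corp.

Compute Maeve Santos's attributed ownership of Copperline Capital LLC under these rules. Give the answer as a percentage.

30.6799%

By parent–child attribution (R1), Maeve Santos is treated as also owning Marco Santos's interest in Oakhollow Manufacturing Inc, giving 10% + 19% = 29%.
By parent–child attribution (R1), Maeve Santos is treated as also owning Marco Santos's interest in Quarry Shipping BV, giving 9% + 64% = 73%.
By parent–child attribution (R1), Maeve Santos is treated as owning Marco Santos's 12% interest in Copperline Capital LLC.
Chain via Oakhollow Manufacturing Inc. → Granite Mining NL (R2): 29% × 72% × 33% = 6.8904% of Copperline Capital LLC.
Chain via Quarry Shipping BV → Slate Industries Corp. (R2): 73% × 85% × 19% = 11.7895% of Copperline Capital LLC.
Direct interest in Copperline Capital LLC: 12%.
Aggregating (R3): 6.8904% + 11.7895% + 12% = 30.6799%.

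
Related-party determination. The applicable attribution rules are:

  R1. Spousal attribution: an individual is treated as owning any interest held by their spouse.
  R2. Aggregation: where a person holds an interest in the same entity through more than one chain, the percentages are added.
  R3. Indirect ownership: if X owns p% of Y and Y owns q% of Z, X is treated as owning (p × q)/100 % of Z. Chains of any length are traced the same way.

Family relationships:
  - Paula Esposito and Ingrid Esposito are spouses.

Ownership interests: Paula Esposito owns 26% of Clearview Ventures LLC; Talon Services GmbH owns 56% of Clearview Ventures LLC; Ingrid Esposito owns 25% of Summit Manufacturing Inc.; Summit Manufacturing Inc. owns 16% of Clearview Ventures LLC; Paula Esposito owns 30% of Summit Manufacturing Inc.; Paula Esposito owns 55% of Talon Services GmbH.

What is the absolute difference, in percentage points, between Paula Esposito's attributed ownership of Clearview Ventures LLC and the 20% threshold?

By spousal attribution (R1), Paula Esposito is treated as also owning Ingrid Esposito's interest in Summit Manufacturing Inc, giving 30% + 25% = 55%.
Chain via Summit Manufacturing Inc. (R3): 55% × 16% = 8.8% of Clearview Ventures LLC.
Chain via Talon Services GmbH (R3): 55% × 56% = 30.8% of Clearview Ventures LLC.
Direct interest in Clearview Ventures LLC: 26%.
Aggregating (R2): 8.8% + 30.8% + 26% = 65.6%.
65.6% exceeds the 20% threshold by 45.6 percentage points.

45.6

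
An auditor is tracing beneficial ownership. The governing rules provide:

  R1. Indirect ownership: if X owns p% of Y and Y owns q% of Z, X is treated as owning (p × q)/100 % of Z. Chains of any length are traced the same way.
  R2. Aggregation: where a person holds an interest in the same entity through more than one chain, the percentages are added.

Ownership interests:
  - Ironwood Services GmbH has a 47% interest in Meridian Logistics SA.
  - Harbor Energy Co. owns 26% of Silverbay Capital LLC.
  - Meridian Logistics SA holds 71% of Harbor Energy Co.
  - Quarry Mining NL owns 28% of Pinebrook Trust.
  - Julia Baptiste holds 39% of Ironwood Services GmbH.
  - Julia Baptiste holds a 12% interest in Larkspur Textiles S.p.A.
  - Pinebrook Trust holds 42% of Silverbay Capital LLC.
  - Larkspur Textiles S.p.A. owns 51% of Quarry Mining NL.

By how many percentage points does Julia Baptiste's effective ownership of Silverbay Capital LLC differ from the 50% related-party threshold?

45.89657

Chain via Ironwood Services GmbH → Meridian Logistics SA → Harbor Energy Co. (R1): 39% × 47% × 71% × 26% = 3.383718% of Silverbay Capital LLC.
Chain via Larkspur Textiles S.p.A. → Quarry Mining NL → Pinebrook Trust (R1): 12% × 51% × 28% × 42% = 0.719712% of Silverbay Capital LLC.
Aggregating (R2): 3.383718% + 0.719712% = 4.10343%.
4.10343% falls short of the 50% threshold by 45.89657 percentage points.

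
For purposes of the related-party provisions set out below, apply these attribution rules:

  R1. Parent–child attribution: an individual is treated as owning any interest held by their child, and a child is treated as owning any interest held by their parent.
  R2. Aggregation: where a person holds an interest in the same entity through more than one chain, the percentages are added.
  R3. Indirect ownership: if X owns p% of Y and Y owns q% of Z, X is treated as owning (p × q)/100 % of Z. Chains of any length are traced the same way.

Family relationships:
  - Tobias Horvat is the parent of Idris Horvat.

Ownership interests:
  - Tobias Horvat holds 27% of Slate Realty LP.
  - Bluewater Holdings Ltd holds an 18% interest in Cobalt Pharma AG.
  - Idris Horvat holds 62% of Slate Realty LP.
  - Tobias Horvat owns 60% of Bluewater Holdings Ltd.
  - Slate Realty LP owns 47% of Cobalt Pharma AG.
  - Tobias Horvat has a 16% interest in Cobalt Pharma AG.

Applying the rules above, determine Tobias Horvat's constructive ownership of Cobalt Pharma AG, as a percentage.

68.63%

By parent–child attribution (R1), Tobias Horvat is treated as also owning Idris Horvat's interest in Slate Realty LP, giving 27% + 62% = 89%.
Chain via Bluewater Holdings Ltd (R3): 60% × 18% = 10.8% of Cobalt Pharma AG.
Chain via Slate Realty LP (R3): 89% × 47% = 41.83% of Cobalt Pharma AG.
Direct interest in Cobalt Pharma AG: 16%.
Aggregating (R2): 10.8% + 41.83% + 16% = 68.63%.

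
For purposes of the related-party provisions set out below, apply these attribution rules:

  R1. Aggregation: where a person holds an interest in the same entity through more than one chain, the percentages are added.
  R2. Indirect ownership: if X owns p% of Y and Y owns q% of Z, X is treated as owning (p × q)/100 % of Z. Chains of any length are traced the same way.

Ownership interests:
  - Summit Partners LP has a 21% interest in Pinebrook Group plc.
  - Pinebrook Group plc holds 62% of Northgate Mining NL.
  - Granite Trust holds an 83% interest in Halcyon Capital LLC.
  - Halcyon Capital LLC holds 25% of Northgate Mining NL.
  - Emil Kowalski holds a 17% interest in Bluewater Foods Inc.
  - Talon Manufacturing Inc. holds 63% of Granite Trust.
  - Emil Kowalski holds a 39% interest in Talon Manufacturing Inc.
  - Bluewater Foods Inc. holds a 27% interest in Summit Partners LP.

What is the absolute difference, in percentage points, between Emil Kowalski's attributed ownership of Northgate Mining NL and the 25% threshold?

19.304107

Chain via Bluewater Foods Inc. → Summit Partners LP → Pinebrook Group plc (R2): 17% × 27% × 21% × 62% = 0.597618% of Northgate Mining NL.
Chain via Talon Manufacturing Inc. → Granite Trust → Halcyon Capital LLC (R2): 39% × 63% × 83% × 25% = 5.098275% of Northgate Mining NL.
Aggregating (R1): 0.597618% + 5.098275% = 5.695893%.
5.695893% falls short of the 25% threshold by 19.304107 percentage points.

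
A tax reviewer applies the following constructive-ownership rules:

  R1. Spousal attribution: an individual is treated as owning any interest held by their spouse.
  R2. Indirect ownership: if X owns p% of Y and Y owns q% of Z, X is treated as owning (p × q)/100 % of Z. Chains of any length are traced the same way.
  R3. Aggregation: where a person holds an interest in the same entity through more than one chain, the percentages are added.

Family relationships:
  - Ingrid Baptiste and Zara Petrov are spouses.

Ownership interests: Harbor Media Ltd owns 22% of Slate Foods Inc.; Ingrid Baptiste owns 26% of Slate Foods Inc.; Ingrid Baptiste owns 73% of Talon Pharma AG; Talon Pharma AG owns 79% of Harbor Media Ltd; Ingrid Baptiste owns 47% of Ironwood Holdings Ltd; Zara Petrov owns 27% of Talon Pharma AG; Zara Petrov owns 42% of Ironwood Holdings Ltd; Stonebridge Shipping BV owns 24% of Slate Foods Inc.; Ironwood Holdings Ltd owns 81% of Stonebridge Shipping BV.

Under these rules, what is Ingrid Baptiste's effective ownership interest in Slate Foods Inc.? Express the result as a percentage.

60.6816%

By spousal attribution (R1), Ingrid Baptiste is treated as also owning Zara Petrov's interest in Ironwood Holdings Ltd, giving 47% + 42% = 89%.
By spousal attribution (R1), Ingrid Baptiste is treated as also owning Zara Petrov's interest in Talon Pharma AG, giving 73% + 27% = 100%.
Chain via Ironwood Holdings Ltd → Stonebridge Shipping BV (R2): 89% × 81% × 24% = 17.3016% of Slate Foods Inc.
Chain via Talon Pharma AG → Harbor Media Ltd (R2): 100% × 79% × 22% = 17.38% of Slate Foods Inc.
Direct interest in Slate Foods Inc: 26%.
Aggregating (R3): 17.3016% + 17.38% + 26% = 60.6816%.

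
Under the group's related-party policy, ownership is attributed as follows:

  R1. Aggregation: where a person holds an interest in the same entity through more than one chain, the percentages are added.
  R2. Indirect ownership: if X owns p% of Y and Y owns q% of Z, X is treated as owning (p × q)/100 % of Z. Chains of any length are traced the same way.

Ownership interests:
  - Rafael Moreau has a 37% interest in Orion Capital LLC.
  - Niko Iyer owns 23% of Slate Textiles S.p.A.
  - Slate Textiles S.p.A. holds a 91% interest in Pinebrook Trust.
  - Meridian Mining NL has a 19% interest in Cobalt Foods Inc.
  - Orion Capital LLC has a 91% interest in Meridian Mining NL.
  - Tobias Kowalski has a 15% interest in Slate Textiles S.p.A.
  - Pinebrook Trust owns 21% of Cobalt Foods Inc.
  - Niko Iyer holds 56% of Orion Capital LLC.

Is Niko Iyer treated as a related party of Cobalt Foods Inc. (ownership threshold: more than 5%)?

Yes

Chain via Slate Textiles S.p.A. → Pinebrook Trust (R2): 23% × 91% × 21% = 4.3953% of Cobalt Foods Inc.
Chain via Orion Capital LLC → Meridian Mining NL (R2): 56% × 91% × 19% = 9.6824% of Cobalt Foods Inc.
Aggregating (R1): 4.3953% + 9.6824% = 14.0777%.
14.0777% exceeds the 5% threshold, so Niko is a related party to Cobalt Foods Inc.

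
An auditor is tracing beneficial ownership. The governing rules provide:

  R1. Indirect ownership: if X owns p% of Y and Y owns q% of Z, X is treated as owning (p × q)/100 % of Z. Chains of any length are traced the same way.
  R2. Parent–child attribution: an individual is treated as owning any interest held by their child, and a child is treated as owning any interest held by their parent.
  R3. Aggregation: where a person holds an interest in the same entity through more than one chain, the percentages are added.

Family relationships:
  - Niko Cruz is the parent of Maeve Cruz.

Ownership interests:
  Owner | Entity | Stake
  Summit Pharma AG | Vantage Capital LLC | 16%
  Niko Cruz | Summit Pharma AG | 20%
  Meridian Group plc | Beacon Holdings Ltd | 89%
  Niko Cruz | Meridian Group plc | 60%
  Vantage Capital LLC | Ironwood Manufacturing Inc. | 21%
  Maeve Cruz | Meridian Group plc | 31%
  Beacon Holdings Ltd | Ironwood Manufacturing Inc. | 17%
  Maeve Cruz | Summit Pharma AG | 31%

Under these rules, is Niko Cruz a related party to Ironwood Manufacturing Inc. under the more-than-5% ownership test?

By parent–child attribution (R2), Niko Cruz is treated as also owning Maeve Cruz's interest in Summit Pharma AG, giving 20% + 31% = 51%.
By parent–child attribution (R2), Niko Cruz is treated as also owning Maeve Cruz's interest in Meridian Group plc, giving 60% + 31% = 91%.
Chain via Summit Pharma AG → Vantage Capital LLC (R1): 51% × 16% × 21% = 1.7136% of Ironwood Manufacturing Inc.
Chain via Meridian Group plc → Beacon Holdings Ltd (R1): 91% × 89% × 17% = 13.7683% of Ironwood Manufacturing Inc.
Aggregating (R3): 1.7136% + 13.7683% = 15.4819%.
15.4819% exceeds the 5% threshold, so Niko is a related party to Ironwood Manufacturing Inc.

Yes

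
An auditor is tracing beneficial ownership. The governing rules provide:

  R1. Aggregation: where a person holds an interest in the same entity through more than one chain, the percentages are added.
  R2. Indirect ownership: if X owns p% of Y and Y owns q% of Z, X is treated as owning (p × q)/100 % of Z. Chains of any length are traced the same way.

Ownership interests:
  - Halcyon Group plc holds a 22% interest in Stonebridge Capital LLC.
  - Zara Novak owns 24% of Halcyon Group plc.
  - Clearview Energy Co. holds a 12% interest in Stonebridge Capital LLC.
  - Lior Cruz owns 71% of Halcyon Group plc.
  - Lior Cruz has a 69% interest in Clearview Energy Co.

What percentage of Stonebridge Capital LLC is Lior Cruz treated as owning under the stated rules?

Chain via Halcyon Group plc (R2): 71% × 22% = 15.62% of Stonebridge Capital LLC.
Chain via Clearview Energy Co. (R2): 69% × 12% = 8.28% of Stonebridge Capital LLC.
Aggregating (R1): 15.62% + 8.28% = 23.9%.

23.9%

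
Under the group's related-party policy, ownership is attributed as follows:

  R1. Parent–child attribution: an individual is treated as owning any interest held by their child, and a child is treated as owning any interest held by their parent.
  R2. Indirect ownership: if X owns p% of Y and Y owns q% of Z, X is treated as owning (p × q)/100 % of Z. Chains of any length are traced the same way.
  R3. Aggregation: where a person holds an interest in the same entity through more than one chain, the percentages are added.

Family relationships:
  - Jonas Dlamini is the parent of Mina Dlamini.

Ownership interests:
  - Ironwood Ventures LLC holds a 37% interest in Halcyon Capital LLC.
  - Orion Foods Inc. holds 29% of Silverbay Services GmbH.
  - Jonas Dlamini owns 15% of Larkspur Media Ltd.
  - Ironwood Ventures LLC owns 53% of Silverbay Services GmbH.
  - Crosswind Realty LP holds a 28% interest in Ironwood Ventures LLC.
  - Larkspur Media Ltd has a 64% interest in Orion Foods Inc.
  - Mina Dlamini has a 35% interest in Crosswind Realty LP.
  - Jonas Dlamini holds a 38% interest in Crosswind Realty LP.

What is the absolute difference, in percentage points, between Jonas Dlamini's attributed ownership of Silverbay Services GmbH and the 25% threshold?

11.3828

By parent–child attribution (R1), Jonas Dlamini is treated as also owning Mina Dlamini's interest in Crosswind Realty LP, giving 38% + 35% = 73%.
Chain via Crosswind Realty LP → Ironwood Ventures LLC (R2): 73% × 28% × 53% = 10.8332% of Silverbay Services GmbH.
Chain via Larkspur Media Ltd → Orion Foods Inc. (R2): 15% × 64% × 29% = 2.784% of Silverbay Services GmbH.
Aggregating (R3): 10.8332% + 2.784% = 13.6172%.
13.6172% falls short of the 25% threshold by 11.3828 percentage points.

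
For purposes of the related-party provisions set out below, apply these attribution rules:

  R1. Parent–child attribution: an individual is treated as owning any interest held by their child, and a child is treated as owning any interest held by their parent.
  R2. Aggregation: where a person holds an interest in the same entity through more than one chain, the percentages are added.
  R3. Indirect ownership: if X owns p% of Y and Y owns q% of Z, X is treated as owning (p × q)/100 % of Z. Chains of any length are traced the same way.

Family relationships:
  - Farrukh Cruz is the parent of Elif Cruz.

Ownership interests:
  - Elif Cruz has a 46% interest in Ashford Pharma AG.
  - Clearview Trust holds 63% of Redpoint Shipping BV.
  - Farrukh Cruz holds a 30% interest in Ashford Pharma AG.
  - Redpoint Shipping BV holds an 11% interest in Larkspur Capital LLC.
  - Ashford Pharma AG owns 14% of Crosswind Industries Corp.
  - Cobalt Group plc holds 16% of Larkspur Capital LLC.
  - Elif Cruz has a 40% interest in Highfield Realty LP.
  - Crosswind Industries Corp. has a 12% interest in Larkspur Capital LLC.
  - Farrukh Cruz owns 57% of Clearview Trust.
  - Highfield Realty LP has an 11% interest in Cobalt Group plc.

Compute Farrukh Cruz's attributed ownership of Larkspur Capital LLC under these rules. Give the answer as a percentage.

5.9309%

By parent–child attribution (R1), Farrukh Cruz is treated as also owning Elif Cruz's interest in Ashford Pharma AG, giving 30% + 46% = 76%.
By parent–child attribution (R1), Farrukh Cruz is treated as owning Elif Cruz's 40% interest in Highfield Realty LP.
Chain via Ashford Pharma AG → Crosswind Industries Corp. (R3): 76% × 14% × 12% = 1.2768% of Larkspur Capital LLC.
Chain via Clearview Trust → Redpoint Shipping BV (R3): 57% × 63% × 11% = 3.9501% of Larkspur Capital LLC.
Chain via Highfield Realty LP → Cobalt Group plc (R3): 40% × 11% × 16% = 0.704% of Larkspur Capital LLC.
Aggregating (R2): 1.2768% + 3.9501% + 0.704% = 5.9309%.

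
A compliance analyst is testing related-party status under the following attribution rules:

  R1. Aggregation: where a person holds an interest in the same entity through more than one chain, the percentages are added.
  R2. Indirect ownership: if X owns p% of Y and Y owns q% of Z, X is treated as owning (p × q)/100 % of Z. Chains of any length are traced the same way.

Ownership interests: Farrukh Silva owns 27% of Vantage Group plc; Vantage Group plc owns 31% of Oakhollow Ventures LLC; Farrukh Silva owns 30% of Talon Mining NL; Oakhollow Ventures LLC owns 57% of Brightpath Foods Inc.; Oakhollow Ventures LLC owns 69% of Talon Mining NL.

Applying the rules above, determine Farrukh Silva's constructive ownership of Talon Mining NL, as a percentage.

Chain via Vantage Group plc → Oakhollow Ventures LLC (R2): 27% × 31% × 69% = 5.7753% of Talon Mining NL.
Direct interest in Talon Mining NL: 30%.
Aggregating (R1): 5.7753% + 30% = 35.7753%.

35.7753%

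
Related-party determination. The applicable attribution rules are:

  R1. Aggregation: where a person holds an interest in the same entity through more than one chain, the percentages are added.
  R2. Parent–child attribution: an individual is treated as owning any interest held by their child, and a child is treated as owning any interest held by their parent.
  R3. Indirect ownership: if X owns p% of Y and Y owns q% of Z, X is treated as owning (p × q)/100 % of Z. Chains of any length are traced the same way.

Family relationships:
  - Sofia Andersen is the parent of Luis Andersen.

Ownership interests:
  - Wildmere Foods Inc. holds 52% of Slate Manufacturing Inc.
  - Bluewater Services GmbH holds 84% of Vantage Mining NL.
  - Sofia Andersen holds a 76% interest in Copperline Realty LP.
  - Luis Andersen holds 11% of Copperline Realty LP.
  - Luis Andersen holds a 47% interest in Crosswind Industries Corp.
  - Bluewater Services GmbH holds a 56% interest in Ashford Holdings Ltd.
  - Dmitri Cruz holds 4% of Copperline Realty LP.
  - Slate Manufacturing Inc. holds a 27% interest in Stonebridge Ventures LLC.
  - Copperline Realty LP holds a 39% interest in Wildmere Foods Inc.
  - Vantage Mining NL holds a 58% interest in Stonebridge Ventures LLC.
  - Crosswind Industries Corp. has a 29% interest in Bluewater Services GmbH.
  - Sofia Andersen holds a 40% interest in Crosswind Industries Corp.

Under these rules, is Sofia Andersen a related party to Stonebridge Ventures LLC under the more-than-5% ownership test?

Yes

By parent–child attribution (R2), Sofia Andersen is treated as also owning Luis Andersen's interest in Copperline Realty LP, giving 76% + 11% = 87%.
By parent–child attribution (R2), Sofia Andersen is treated as also owning Luis Andersen's interest in Crosswind Industries Corp, giving 40% + 47% = 87%.
Chain via Copperline Realty LP → Wildmere Foods Inc. → Slate Manufacturing Inc. (R3): 87% × 39% × 52% × 27% = 4.763772% of Stonebridge Ventures LLC.
Chain via Crosswind Industries Corp. → Bluewater Services GmbH → Vantage Mining NL (R3): 87% × 29% × 84% × 58% = 12.292056% of Stonebridge Ventures LLC.
Aggregating (R1): 4.763772% + 12.292056% = 17.055828%.
17.055828% exceeds the 5% threshold, so Sofia is a related party to Stonebridge Ventures LLC.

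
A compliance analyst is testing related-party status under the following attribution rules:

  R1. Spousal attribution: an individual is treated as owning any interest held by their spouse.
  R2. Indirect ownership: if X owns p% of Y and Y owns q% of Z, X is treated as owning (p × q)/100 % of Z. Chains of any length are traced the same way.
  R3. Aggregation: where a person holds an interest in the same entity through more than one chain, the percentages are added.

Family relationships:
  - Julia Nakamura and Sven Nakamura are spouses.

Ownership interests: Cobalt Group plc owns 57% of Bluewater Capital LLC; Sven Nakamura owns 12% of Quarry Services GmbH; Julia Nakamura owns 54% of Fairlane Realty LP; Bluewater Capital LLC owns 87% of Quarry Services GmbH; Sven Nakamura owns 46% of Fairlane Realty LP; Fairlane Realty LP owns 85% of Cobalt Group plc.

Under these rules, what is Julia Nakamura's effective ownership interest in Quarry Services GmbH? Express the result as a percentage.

54.1515%

By spousal attribution (R1), Julia Nakamura is treated as also owning Sven Nakamura's interest in Fairlane Realty LP, giving 54% + 46% = 100%.
By spousal attribution (R1), Julia Nakamura is treated as owning Sven Nakamura's 12% interest in Quarry Services GmbH.
Chain via Fairlane Realty LP → Cobalt Group plc → Bluewater Capital LLC (R2): 100% × 85% × 57% × 87% = 42.1515% of Quarry Services GmbH.
Direct interest in Quarry Services GmbH: 12%.
Aggregating (R3): 42.1515% + 12% = 54.1515%.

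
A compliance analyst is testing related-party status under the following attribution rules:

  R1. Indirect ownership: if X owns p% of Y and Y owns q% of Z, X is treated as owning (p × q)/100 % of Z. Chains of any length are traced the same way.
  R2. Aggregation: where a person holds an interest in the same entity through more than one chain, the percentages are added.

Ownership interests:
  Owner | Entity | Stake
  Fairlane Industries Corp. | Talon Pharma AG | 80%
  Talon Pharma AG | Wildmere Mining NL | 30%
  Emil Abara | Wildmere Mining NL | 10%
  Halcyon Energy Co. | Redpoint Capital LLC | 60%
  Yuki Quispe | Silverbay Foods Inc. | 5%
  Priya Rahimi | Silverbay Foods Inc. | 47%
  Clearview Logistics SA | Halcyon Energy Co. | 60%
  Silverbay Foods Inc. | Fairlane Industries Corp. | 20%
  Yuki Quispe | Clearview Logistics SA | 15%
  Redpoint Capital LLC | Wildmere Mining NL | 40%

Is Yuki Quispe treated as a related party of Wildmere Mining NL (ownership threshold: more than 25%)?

Chain via Silverbay Foods Inc. → Fairlane Industries Corp. → Talon Pharma AG (R1): 5% × 20% × 80% × 30% = 0.24% of Wildmere Mining NL.
Chain via Clearview Logistics SA → Halcyon Energy Co. → Redpoint Capital LLC (R1): 15% × 60% × 60% × 40% = 2.16% of Wildmere Mining NL.
Aggregating (R2): 0.24% + 2.16% = 2.4%.
2.4% does not exceed the 25% threshold, so Yuki is not a related party to Wildmere Mining NL.

No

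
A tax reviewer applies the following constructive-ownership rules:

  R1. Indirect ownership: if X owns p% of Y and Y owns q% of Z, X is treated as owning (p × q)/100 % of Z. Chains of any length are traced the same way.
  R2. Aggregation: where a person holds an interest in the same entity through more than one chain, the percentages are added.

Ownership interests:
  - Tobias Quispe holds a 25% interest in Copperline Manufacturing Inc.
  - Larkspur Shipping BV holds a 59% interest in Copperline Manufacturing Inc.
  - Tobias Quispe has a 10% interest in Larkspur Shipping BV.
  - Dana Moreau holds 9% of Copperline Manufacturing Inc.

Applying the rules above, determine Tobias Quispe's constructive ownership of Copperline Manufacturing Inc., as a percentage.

30.9%

Chain via Larkspur Shipping BV (R1): 10% × 59% = 5.9% of Copperline Manufacturing Inc.
Direct interest in Copperline Manufacturing Inc: 25%.
Aggregating (R2): 5.9% + 25% = 30.9%.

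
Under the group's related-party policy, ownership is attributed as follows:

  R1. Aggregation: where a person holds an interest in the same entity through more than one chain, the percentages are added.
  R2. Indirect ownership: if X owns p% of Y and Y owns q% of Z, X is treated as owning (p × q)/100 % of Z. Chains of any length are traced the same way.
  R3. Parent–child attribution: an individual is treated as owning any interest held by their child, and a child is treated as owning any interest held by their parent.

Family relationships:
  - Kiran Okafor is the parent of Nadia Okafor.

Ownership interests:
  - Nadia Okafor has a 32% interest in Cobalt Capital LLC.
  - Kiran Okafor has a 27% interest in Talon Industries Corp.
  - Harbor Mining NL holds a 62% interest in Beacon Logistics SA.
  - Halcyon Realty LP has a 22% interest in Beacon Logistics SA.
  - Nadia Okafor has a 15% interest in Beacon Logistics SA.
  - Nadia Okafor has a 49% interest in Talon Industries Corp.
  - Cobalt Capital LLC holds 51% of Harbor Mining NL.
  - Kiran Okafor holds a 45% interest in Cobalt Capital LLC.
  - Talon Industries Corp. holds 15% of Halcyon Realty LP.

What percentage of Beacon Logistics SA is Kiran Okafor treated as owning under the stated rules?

By parent–child attribution (R3), Kiran Okafor is treated as also owning Nadia Okafor's interest in Talon Industries Corp, giving 27% + 49% = 76%.
By parent–child attribution (R3), Kiran Okafor is treated as also owning Nadia Okafor's interest in Cobalt Capital LLC, giving 45% + 32% = 77%.
By parent–child attribution (R3), Kiran Okafor is treated as owning Nadia Okafor's 15% interest in Beacon Logistics SA.
Chain via Talon Industries Corp. → Halcyon Realty LP (R2): 76% × 15% × 22% = 2.508% of Beacon Logistics SA.
Chain via Cobalt Capital LLC → Harbor Mining NL (R2): 77% × 51% × 62% = 24.3474% of Beacon Logistics SA.
Direct interest in Beacon Logistics SA: 15%.
Aggregating (R1): 2.508% + 24.3474% + 15% = 41.8554%.

41.8554%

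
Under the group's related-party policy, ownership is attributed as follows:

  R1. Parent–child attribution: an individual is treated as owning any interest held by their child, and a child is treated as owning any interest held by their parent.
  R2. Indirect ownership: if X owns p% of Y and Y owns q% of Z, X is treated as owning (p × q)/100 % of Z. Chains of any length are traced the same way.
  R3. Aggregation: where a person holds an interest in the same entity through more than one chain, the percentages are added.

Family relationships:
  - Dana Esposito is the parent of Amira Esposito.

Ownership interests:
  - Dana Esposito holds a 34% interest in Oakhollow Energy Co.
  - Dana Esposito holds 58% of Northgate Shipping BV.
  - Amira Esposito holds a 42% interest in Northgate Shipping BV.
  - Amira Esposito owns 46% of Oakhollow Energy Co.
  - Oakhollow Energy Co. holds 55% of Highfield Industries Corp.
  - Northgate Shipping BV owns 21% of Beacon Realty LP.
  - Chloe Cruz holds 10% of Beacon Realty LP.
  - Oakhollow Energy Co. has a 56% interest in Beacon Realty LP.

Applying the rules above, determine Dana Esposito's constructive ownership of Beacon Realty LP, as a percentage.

65.8%

By parent–child attribution (R1), Dana Esposito is treated as also owning Amira Esposito's interest in Northgate Shipping BV, giving 58% + 42% = 100%.
By parent–child attribution (R1), Dana Esposito is treated as also owning Amira Esposito's interest in Oakhollow Energy Co, giving 34% + 46% = 80%.
Chain via Northgate Shipping BV (R2): 100% × 21% = 21% of Beacon Realty LP.
Chain via Oakhollow Energy Co. (R2): 80% × 56% = 44.8% of Beacon Realty LP.
Aggregating (R3): 21% + 44.8% = 65.8%.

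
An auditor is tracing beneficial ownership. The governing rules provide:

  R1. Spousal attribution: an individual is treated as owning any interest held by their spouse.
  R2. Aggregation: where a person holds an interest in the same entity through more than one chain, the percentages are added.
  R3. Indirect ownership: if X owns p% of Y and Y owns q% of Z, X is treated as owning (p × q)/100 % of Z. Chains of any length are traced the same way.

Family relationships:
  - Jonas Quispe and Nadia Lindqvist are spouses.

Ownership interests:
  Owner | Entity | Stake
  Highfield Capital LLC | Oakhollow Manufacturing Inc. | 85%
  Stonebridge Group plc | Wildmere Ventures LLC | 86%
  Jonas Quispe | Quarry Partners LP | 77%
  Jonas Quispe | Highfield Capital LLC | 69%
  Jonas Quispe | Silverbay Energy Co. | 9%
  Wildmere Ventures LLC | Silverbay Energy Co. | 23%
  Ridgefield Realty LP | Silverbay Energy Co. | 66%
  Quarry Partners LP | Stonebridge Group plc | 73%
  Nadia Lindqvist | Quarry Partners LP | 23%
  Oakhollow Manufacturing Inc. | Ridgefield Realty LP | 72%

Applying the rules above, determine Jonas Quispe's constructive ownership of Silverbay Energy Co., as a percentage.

51.30988%

By spousal attribution (R1), Jonas Quispe is treated as also owning Nadia Lindqvist's interest in Quarry Partners LP, giving 77% + 23% = 100%.
Chain via Highfield Capital LLC → Oakhollow Manufacturing Inc. → Ridgefield Realty LP (R3): 69% × 85% × 72% × 66% = 27.87048% of Silverbay Energy Co.
Chain via Quarry Partners LP → Stonebridge Group plc → Wildmere Ventures LLC (R3): 100% × 73% × 86% × 23% = 14.4394% of Silverbay Energy Co.
Direct interest in Silverbay Energy Co: 9%.
Aggregating (R2): 27.87048% + 14.4394% + 9% = 51.30988%.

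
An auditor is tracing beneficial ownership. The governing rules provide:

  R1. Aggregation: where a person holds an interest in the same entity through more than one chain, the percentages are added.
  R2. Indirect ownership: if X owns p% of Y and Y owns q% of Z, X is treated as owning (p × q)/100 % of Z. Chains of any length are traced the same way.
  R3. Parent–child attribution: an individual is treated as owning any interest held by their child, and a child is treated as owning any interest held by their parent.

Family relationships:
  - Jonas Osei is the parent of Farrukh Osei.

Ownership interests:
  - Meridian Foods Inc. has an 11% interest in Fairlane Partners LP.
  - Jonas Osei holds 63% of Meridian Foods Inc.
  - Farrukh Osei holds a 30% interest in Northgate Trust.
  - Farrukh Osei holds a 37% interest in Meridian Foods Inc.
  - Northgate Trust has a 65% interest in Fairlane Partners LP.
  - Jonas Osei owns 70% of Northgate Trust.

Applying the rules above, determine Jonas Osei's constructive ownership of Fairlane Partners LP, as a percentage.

By parent–child attribution (R3), Jonas Osei is treated as also owning Farrukh Osei's interest in Northgate Trust, giving 70% + 30% = 100%.
By parent–child attribution (R3), Jonas Osei is treated as also owning Farrukh Osei's interest in Meridian Foods Inc, giving 63% + 37% = 100%.
Chain via Northgate Trust (R2): 100% × 65% = 65% of Fairlane Partners LP.
Chain via Meridian Foods Inc. (R2): 100% × 11% = 11% of Fairlane Partners LP.
Aggregating (R1): 65% + 11% = 76%.

76%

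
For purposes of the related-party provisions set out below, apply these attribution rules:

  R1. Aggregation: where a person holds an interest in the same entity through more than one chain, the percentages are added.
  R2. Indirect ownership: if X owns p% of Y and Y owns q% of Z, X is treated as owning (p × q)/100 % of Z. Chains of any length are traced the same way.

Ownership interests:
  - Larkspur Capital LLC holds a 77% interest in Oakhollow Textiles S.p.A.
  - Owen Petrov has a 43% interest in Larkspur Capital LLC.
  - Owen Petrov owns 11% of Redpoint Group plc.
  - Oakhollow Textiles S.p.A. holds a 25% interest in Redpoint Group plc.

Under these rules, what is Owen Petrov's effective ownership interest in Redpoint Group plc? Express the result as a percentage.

Chain via Larkspur Capital LLC → Oakhollow Textiles S.p.A. (R2): 43% × 77% × 25% = 8.2775% of Redpoint Group plc.
Direct interest in Redpoint Group plc: 11%.
Aggregating (R1): 8.2775% + 11% = 19.2775%.

19.2775%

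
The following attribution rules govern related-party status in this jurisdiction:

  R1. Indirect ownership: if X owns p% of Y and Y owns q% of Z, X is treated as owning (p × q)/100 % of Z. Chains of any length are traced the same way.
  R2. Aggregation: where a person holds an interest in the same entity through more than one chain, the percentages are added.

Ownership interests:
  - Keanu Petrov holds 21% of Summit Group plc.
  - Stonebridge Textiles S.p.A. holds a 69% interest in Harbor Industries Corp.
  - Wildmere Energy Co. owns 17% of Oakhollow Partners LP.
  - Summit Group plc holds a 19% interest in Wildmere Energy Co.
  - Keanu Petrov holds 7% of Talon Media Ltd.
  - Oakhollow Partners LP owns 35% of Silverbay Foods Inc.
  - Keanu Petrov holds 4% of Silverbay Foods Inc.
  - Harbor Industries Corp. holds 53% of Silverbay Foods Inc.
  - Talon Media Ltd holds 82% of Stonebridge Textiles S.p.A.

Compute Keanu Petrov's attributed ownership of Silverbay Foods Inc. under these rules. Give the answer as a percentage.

Chain via Summit Group plc → Wildmere Energy Co. → Oakhollow Partners LP (R1): 21% × 19% × 17% × 35% = 0.237405% of Silverbay Foods Inc.
Chain via Talon Media Ltd → Stonebridge Textiles S.p.A. → Harbor Industries Corp. (R1): 7% × 82% × 69% × 53% = 2.099118% of Silverbay Foods Inc.
Direct interest in Silverbay Foods Inc: 4%.
Aggregating (R2): 0.237405% + 2.099118% + 4% = 6.336523%.

6.336523%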